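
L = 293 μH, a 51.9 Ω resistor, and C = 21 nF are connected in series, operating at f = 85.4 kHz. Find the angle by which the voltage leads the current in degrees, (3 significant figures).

ω = 2πf = 536600 rad/s
X_L = ωL = 157 Ω
X_C = 1/(ωC) = 88.7 Ω
Net reactance X = X_L − X_C = 68.5 Ω
Z = 51.9 + j68.5 Ω
|Z| = √(51.9² + 68.5²) = 85.9 Ω
∠Z = arctan(68.5/51.9) = 52.8°

52.8°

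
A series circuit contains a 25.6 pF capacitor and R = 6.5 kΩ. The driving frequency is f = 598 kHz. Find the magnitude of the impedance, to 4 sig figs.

12260 Ω

ω = 2πf = 3.757e+06 rad/s
X_C = 1/(ωC) = 10400 Ω
Z = 6500 − j10400 Ω
|Z| = √(6500² + 10400²) = 12260 Ω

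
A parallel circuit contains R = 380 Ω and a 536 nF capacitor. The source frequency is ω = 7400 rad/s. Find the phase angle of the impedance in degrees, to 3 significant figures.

X_C = 1/(ωC) = 252 Ω
Parallel: admittances add. Y = 1/R + jωC
Y = (0.00263 + j0.00397) S
|Y| = 0.00476 S → |Z| = 1/|Y| = 210 Ω, ∠Z = −∠Y = -56.4°

-56.4°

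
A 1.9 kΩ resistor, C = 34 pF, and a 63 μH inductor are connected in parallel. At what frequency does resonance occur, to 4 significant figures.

ω₀ = 1/√(LC) = 1/√(6.3e-05 × 3.4e-11) = 2.161e+07 rad/s
f₀ = ω₀/(2π) = 3.439 MHz

3.439 MHz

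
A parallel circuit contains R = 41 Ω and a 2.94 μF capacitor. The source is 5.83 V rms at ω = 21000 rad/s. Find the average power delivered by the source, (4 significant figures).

X_C = 1/(ωC) = 16.20 Ω
Parallel: admittances add. Y = 1/R + jωC
Y = (0.02439 + j0.06174) S
|Y| = 0.06638 S → |Z| = 1/|Y| = 15.06 Ω, ∠Z = −∠Y = -68.44°
I = V/|Z| = 387.0 mA
P = VI cos φ = 5.83 × 0.3870 × cos(-68.44°) = 829.0 mW

829.0 mW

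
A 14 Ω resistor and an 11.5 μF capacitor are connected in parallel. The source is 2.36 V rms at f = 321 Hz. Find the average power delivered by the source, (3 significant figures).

ω = 2πf = 2017 rad/s
X_C = 1/(ωC) = 43.1 Ω
Parallel: admittances add. Y = 1/R + jωC
Y = (0.0714 + j0.0232) S
|Y| = 0.0751 S → |Z| = 1/|Y| = 13.3 Ω, ∠Z = −∠Y = -18.0°
I = V/|Z| = 177 mA
P = VI cos φ = 2.36 × 0.177 × cos(-18.0°) = 398 mW

398 mW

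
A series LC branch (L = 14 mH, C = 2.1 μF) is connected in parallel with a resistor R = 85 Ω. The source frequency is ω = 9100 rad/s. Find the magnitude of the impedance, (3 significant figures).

56.3 Ω

X_L = ωL = 127 Ω
X_C = 1/(ωC) = 52.3 Ω
Branch 1: Z₁ = R = 85.0 Ω
Branch 2 (series LC): Z₂ = j(X_L − X_C) = j75.1 Ω
Parallel: Z = Z₁Z₂/(Z₁+Z₂), |Z| = 56.3 Ω, ∠Z = 48.5°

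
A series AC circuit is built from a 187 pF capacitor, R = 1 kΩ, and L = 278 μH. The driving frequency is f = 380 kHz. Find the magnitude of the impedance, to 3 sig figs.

1870 Ω

ω = 2πf = 2.388e+06 rad/s
X_L = ωL = 664 Ω
X_C = 1/(ωC) = 2240 Ω
Net reactance X = X_L − X_C = -1580 Ω
Z = 1000 − j1580 Ω
|Z| = √(1000² + 1580²) = 1870 Ω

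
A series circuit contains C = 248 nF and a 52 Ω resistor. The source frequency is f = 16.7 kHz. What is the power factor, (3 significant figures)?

ω = 2πf = 104900 rad/s
X_C = 1/(ωC) = 38.4 Ω
Z = 52.0 − j38.4 Ω
|Z| = √(52.0² + 38.4²) = 64.7 Ω
∠Z = arctan(-38.4/52.0) = -36.5°
cos φ = cos(-36.5°) = 0.804

0.804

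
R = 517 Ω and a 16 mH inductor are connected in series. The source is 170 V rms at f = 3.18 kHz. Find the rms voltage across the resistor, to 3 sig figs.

ω = 2πf = 19980 rad/s
X_L = ωL = 320 Ω
Z = 517 + j320 Ω
|Z| = √(517² + 320²) = 608 Ω
I = V/|Z| = 280 mA
V_R = I·|Z_R| = 0.280 × 517 = 145 V

145 V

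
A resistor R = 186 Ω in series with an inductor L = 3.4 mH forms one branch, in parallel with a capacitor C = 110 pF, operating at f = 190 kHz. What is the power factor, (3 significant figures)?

0.0979

ω = 2πf = 1.194e+06 rad/s
X_L = ωL = 4060 Ω
X_C = 1/(ωC) = 7620 Ω
Branch 1 (R+jX_L): Z₁ = 186 + j4060 Ω, |Z₁| = 4060 Ω
Branch 2 (−jX_C): Z₂ = −j7620 Ω
Parallel: Z = Z₁Z₂/(Z₁+Z₂), |Z| = 8690 Ω, ∠Z = 84.4°
cos φ = cos(84.4°) = 0.0979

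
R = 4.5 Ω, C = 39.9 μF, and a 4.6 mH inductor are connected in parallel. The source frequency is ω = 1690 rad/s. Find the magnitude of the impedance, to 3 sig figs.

4.34 Ω

X_L = ωL = 7.77 Ω
X_C = 1/(ωC) = 14.8 Ω
Parallel: admittances add. Y = 1/R + 1/(jωL) + jωC
Y = (0.222 − j0.0612) S
|Y| = 0.230 S → |Z| = 1/|Y| = 4.34 Ω, ∠Z = −∠Y = 15.4°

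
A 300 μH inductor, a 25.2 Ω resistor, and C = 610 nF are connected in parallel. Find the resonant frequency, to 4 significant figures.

ω₀ = 1/√(LC) = 1/√(0.0003 × 6.1e-07) = 73920 rad/s
f₀ = ω₀/(2π) = 11.77 kHz

11.77 kHz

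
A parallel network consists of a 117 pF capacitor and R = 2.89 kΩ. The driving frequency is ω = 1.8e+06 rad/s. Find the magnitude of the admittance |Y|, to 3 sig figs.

X_C = 1/(ωC) = 4750 Ω
Parallel: admittances add. Y = 1/R + jωC
Y = (0.000346 + j0.000211) S
|Y| = 0.000405 S → |Z| = 1/|Y| = 2470 Ω, ∠Z = −∠Y = -31.3°

405 μS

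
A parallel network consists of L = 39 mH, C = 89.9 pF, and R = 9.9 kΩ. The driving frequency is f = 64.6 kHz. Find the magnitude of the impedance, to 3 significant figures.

ω = 2πf = 405900 rad/s
X_L = ωL = 15800 Ω
X_C = 1/(ωC) = 27400 Ω
Parallel: admittances add. Y = 1/R + 1/(jωL) + jωC
Y = (0.000101 − j2.67e-05) S
|Y| = 0.000104 S → |Z| = 1/|Y| = 9570 Ω, ∠Z = −∠Y = 14.8°

9570 Ω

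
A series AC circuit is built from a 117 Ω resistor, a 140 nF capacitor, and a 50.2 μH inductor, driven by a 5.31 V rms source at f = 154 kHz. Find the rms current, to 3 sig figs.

42.8 mA

ω = 2πf = 967600 rad/s
X_L = ωL = 48.6 Ω
X_C = 1/(ωC) = 7.38 Ω
Net reactance X = X_L − X_C = 41.2 Ω
Z = 117 + j41.2 Ω
|Z| = √(117² + 41.2²) = 124 Ω
I = V/|Z| = 5.31/124 = 42.8 mA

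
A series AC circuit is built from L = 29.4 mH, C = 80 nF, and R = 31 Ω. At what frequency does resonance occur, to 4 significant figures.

3.282 kHz

ω₀ = 1/√(LC) = 1/√(0.0294 × 8e-08) = 20620 rad/s
f₀ = ω₀/(2π) = 3.282 kHz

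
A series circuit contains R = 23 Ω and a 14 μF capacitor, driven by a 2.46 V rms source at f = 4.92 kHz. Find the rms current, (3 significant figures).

ω = 2πf = 30910 rad/s
X_C = 1/(ωC) = 2.31 Ω
Z = 23.0 − j2.31 Ω
|Z| = √(23.0² + 2.31²) = 23.1 Ω
I = V/|Z| = 2.46/23.1 = 106 mA

106 mA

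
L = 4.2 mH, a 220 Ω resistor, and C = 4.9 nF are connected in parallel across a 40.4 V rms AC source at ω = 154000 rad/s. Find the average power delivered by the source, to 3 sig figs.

7.42 W

X_L = ωL = 647 Ω
X_C = 1/(ωC) = 1330 Ω
Parallel: admittances add. Y = 1/R + 1/(jωL) + jωC
Y = (0.00455 − j0.000791) S
|Y| = 0.00461 S → |Z| = 1/|Y| = 217 Ω, ∠Z = −∠Y = 9.88°
I = V/|Z| = 186 mA
P = VI cos φ = 40.4 × 0.186 × cos(9.88°) = 7.42 W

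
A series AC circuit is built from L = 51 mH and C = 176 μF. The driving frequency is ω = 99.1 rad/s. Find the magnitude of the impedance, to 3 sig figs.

X_L = ωL = 5.05 Ω
X_C = 1/(ωC) = 57.3 Ω
Net reactance X = X_L − X_C = -52.3 Ω
Z = − j52.3 Ω
|Z| = √(0² + 52.3²) = 52.3 Ω

52.3 Ω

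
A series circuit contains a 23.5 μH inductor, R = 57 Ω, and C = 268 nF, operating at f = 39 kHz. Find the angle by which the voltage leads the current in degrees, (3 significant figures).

-9.43°

ω = 2πf = 245000 rad/s
X_L = ωL = 5.76 Ω
X_C = 1/(ωC) = 15.2 Ω
Net reactance X = X_L − X_C = -9.47 Ω
Z = 57.0 − j9.47 Ω
|Z| = √(57.0² + 9.47²) = 57.8 Ω
∠Z = arctan(-9.47/57.0) = -9.43°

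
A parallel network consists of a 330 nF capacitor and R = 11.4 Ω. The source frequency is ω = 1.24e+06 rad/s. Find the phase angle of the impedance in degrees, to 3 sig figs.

X_C = 1/(ωC) = 2.44 Ω
Parallel: admittances add. Y = 1/R + jωC
Y = (0.0877 + j0.409) S
|Y| = 0.418 S → |Z| = 1/|Y| = 2.39 Ω, ∠Z = −∠Y = -77.9°

-77.9°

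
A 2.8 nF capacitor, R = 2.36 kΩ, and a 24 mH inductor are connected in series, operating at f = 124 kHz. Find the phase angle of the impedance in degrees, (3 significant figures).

ω = 2πf = 779100 rad/s
X_L = ωL = 18700 Ω
X_C = 1/(ωC) = 458 Ω
Net reactance X = X_L − X_C = 18200 Ω
Z = 2360 + j18200 Ω
|Z| = √(2360² + 18200²) = 18400 Ω
∠Z = arctan(18200/2360) = 82.6°

82.6°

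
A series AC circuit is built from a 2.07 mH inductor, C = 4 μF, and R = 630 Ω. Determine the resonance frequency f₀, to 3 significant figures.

ω₀ = 1/√(LC) = 1/√(0.00207 × 4e-06) = 10990 rad/s
f₀ = ω₀/(2π) = 1.75 kHz

1.75 kHz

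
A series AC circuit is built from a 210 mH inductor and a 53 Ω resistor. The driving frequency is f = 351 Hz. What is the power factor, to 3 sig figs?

ω = 2πf = 2205 rad/s
X_L = ωL = 463 Ω
Z = 53.0 + j463 Ω
|Z| = √(53.0² + 463²) = 466 Ω
∠Z = arctan(463/53.0) = 83.5°
cos φ = cos(83.5°) = 0.114

0.114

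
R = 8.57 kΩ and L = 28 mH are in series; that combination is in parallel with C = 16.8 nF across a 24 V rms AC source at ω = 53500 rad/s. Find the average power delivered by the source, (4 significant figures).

X_L = ωL = 1498 Ω
X_C = 1/(ωC) = 1113 Ω
Branch 1 (R+jX_L): Z₁ = 8570 + j1498 Ω, |Z₁| = 8700 Ω
Branch 2 (−jX_C): Z₂ = −j1113 Ω
Parallel: Z = Z₁Z₂/(Z₁+Z₂), |Z| = 1128 Ω, ∠Z = -82.66°
I = V/|Z| = 21.27 mA
P = VI cos φ = 24 × 0.02127 × cos(-82.66°) = 65.22 mW

65.22 mW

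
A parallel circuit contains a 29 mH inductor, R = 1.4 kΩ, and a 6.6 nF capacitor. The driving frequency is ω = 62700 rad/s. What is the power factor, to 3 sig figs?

0.982

X_L = ωL = 1820 Ω
X_C = 1/(ωC) = 2420 Ω
Parallel: admittances add. Y = 1/R + 1/(jωL) + jωC
Y = (0.000714 − j0.000136) S
|Y| = 0.000727 S → |Z| = 1/|Y| = 1380 Ω, ∠Z = −∠Y = 10.8°
cos φ = cos(10.8°) = 0.982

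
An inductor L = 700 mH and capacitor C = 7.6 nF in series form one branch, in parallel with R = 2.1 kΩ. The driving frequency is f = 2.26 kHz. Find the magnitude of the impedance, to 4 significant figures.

641.6 Ω

ω = 2πf = 14200 rad/s
X_L = ωL = 9940 Ω
X_C = 1/(ωC) = 9266 Ω
Branch 1: Z₁ = R = 2100 Ω
Branch 2 (series LC): Z₂ = j(X_L − X_C) = j673.9 Ω
Parallel: Z = Z₁Z₂/(Z₁+Z₂), |Z| = 641.6 Ω, ∠Z = 72.21°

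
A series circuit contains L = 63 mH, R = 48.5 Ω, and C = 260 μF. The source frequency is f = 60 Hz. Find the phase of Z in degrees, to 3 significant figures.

ω = 2πf = 377.0 rad/s
X_L = ωL = 23.8 Ω
X_C = 1/(ωC) = 10.2 Ω
Net reactance X = X_L − X_C = 13.5 Ω
Z = 48.5 + j13.5 Ω
|Z| = √(48.5² + 13.5²) = 50.4 Ω
∠Z = arctan(13.5/48.5) = 15.6°

15.6°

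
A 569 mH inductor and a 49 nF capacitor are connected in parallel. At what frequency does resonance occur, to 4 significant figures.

ω₀ = 1/√(LC) = 1/√(0.569 × 4.9e-08) = 5989 rad/s
f₀ = ω₀/(2π) = 953.2 Hz

953.2 Hz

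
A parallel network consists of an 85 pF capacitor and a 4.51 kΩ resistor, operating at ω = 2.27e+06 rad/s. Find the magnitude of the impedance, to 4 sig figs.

X_C = 1/(ωC) = 5183 Ω
Parallel: admittances add. Y = 1/R + jωC
Y = (0.0002217 + j0.0001930) S
|Y| = 0.0002939 S → |Z| = 1/|Y| = 3402 Ω, ∠Z = −∠Y = -41.03°

3402 Ω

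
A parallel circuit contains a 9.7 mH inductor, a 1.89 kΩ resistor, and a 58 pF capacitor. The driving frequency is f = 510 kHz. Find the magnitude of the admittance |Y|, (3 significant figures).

ω = 2πf = 3.204e+06 rad/s
X_L = ωL = 31100 Ω
X_C = 1/(ωC) = 5380 Ω
Parallel: admittances add. Y = 1/R + 1/(jωL) + jωC
Y = (0.000529 + j0.000154) S
|Y| = 0.000551 S → |Z| = 1/|Y| = 1810 Ω, ∠Z = −∠Y = -16.2°

551 μS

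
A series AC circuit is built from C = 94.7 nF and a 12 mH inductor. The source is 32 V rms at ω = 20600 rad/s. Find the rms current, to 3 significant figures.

121 mA

X_L = ωL = 247 Ω
X_C = 1/(ωC) = 513 Ω
Net reactance X = X_L − X_C = -265 Ω
Z = − j265 Ω
|Z| = √(0² + 265²) = 265 Ω
I = V/|Z| = 32/265 = 121 mA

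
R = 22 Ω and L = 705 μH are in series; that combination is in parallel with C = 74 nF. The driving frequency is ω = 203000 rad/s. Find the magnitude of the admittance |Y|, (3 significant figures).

X_L = ωL = 143 Ω
X_C = 1/(ωC) = 66.6 Ω
Branch 1 (R+jX_L): Z₁ = 22.0 + j143 Ω, |Z₁| = 145 Ω
Branch 2 (−jX_C): Z₂ = −j66.6 Ω
Parallel: Z = Z₁Z₂/(Z₁+Z₂), |Z| = 121 Ω, ∠Z = -82.7°
|Y| = 1/|Z| = 8.26 mS

8.26 mS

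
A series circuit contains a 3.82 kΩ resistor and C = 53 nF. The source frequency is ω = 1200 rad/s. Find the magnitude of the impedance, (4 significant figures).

16180 Ω

X_C = 1/(ωC) = 15720 Ω
Z = 3820 − j15720 Ω
|Z| = √(3820² + 15720²) = 16180 Ω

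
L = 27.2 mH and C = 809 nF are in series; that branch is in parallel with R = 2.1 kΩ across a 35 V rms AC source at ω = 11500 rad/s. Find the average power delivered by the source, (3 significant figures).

X_L = ωL = 313 Ω
X_C = 1/(ωC) = 107 Ω
Branch 1: Z₁ = R = 2100 Ω
Branch 2 (series LC): Z₂ = j(X_L − X_C) = j205 Ω
Parallel: Z = Z₁Z₂/(Z₁+Z₂), |Z| = 204 Ω, ∠Z = 84.4°
I = V/|Z| = 171 mA
P = VI cos φ = 35 × 0.171 × cos(84.4°) = 583 mW

583 mW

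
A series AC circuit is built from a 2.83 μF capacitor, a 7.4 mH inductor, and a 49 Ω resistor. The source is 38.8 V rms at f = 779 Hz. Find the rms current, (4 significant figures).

638.3 mA

ω = 2πf = 4895 rad/s
X_L = ωL = 36.22 Ω
X_C = 1/(ωC) = 72.19 Ω
Net reactance X = X_L − X_C = -35.97 Ω
Z = 49.00 − j35.97 Ω
|Z| = √(49.00² + 35.97²) = 60.79 Ω
I = V/|Z| = 38.8/60.79 = 638.3 mA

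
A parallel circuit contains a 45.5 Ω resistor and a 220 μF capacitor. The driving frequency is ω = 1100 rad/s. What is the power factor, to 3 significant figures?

X_C = 1/(ωC) = 4.13 Ω
Parallel: admittances add. Y = 1/R + jωC
Y = (0.0220 + j0.242) S
|Y| = 0.243 S → |Z| = 1/|Y| = 4.12 Ω, ∠Z = −∠Y = -84.8°
cos φ = cos(-84.8°) = 0.0904

0.0904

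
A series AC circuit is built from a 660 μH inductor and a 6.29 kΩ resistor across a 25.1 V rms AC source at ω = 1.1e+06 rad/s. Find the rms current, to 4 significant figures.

X_L = ωL = 726.0 Ω
Z = 6290 + j726.0 Ω
|Z| = √(6290² + 726.0²) = 6332 Ω
I = V/|Z| = 25.1/6332 = 3.964 mA

3.964 mA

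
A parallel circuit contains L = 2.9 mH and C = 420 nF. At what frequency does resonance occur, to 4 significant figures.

4.560 kHz

ω₀ = 1/√(LC) = 1/√(0.0029 × 4.2e-07) = 28650 rad/s
f₀ = ω₀/(2π) = 4.560 kHz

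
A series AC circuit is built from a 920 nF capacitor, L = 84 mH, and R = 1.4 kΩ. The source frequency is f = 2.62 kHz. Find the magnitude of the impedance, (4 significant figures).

ω = 2πf = 16460 rad/s
X_L = ωL = 1383 Ω
X_C = 1/(ωC) = 66.03 Ω
Net reactance X = X_L − X_C = 1317 Ω
Z = 1400 + j1317 Ω
|Z| = √(1400² + 1317²) = 1922 Ω

1922 Ω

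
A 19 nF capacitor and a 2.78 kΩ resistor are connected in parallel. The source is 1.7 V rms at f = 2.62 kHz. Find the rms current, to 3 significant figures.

ω = 2πf = 16460 rad/s
X_C = 1/(ωC) = 3200 Ω
Parallel: admittances add. Y = 1/R + jωC
Y = (0.000360 + j0.000313) S
|Y| = 0.000477 S → |Z| = 1/|Y| = 2100 Ω, ∠Z = −∠Y = -41.0°
I = V/|Z| = 1.7/2100 = 810 μA

810 μA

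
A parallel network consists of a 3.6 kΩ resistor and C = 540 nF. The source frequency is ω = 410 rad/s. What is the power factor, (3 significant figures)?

X_C = 1/(ωC) = 4520 Ω
Parallel: admittances add. Y = 1/R + jωC
Y = (0.000278 + j0.000221) S
|Y| = 0.000355 S → |Z| = 1/|Y| = 2820 Ω, ∠Z = −∠Y = -38.6°
cos φ = cos(-38.6°) = 0.782

0.782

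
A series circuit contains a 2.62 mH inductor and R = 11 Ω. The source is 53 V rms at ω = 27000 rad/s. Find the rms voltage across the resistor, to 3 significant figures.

X_L = ωL = 70.7 Ω
Z = 11.0 + j70.7 Ω
|Z| = √(11.0² + 70.7²) = 71.6 Ω
I = V/|Z| = 740 mA
V_R = I·|Z_R| = 0.740 × 11.0 = 8.14 V

8.14 V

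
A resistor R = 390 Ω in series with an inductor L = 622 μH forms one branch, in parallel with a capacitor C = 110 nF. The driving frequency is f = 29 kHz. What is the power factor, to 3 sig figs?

0.121

ω = 2πf = 182200 rad/s
X_L = ωL = 113 Ω
X_C = 1/(ωC) = 49.9 Ω
Branch 1 (R+jX_L): Z₁ = 390 + j113 Ω, |Z₁| = 406 Ω
Branch 2 (−jX_C): Z₂ = −j49.9 Ω
Parallel: Z = Z₁Z₂/(Z₁+Z₂), |Z| = 51.3 Ω, ∠Z = -83.0°
cos φ = cos(-83.0°) = 0.121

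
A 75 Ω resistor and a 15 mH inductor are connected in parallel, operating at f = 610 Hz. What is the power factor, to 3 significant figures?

0.608

ω = 2πf = 3833 rad/s
X_L = ωL = 57.5 Ω
Parallel: admittances add. Y = 1/R + 1/(jωL)
Y = (0.0133 − j0.0174) S
|Y| = 0.0219 S → |Z| = 1/|Y| = 45.6 Ω, ∠Z = −∠Y = 52.5°
cos φ = cos(52.5°) = 0.608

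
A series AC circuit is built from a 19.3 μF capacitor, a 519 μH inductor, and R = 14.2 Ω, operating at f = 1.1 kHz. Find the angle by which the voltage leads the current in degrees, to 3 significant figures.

-15.4°

ω = 2πf = 6912 rad/s
X_L = ωL = 3.59 Ω
X_C = 1/(ωC) = 7.50 Ω
Net reactance X = X_L − X_C = -3.91 Ω
Z = 14.2 − j3.91 Ω
|Z| = √(14.2² + 3.91²) = 14.7 Ω
∠Z = arctan(-3.91/14.2) = -15.4°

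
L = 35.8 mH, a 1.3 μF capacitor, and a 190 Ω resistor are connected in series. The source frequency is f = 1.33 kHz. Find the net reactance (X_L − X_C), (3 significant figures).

207 Ω

ω = 2πf = 8357 rad/s
X_L = ωL = 299 Ω
X_C = 1/(ωC) = 92.1 Ω
X = 299 − 92.1 = 207 Ω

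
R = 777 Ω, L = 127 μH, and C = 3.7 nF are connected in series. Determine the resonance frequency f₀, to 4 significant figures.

ω₀ = 1/√(LC) = 1/√(0.000127 × 3.7e-09) = 1.459e+06 rad/s
f₀ = ω₀/(2π) = 232.2 kHz

232.2 kHz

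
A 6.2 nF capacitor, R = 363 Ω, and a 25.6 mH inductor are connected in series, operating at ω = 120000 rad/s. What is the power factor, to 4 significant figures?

0.2056

X_L = ωL = 3072 Ω
X_C = 1/(ωC) = 1344 Ω
Net reactance X = X_L − X_C = 1728 Ω
Z = 363.0 + j1728 Ω
|Z| = √(363.0² + 1728²) = 1766 Ω
∠Z = arctan(1728/363.0) = 78.14°
cos φ = cos(78.14°) = 0.2056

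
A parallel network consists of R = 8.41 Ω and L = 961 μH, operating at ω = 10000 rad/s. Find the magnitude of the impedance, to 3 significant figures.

6.33 Ω

X_L = ωL = 9.61 Ω
Parallel: admittances add. Y = 1/R + 1/(jωL)
Y = (0.119 − j0.104) S
|Y| = 0.158 S → |Z| = 1/|Y| = 6.33 Ω, ∠Z = −∠Y = 41.2°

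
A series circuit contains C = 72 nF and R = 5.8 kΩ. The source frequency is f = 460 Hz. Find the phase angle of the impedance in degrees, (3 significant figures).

ω = 2πf = 2890 rad/s
X_C = 1/(ωC) = 4810 Ω
Z = 5800 − j4810 Ω
|Z| = √(5800² + 4810²) = 7530 Ω
∠Z = arctan(-4810/5800) = -39.6°

-39.6°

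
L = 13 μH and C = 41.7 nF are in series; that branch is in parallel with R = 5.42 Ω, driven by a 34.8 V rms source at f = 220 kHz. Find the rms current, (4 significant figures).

ω = 2πf = 1.382e+06 rad/s
X_L = ωL = 17.97 Ω
X_C = 1/(ωC) = 17.35 Ω
Branch 1: Z₁ = R = 5.420 Ω
Branch 2 (series LC): Z₂ = j(X_L − X_C) = j0.6214 Ω
Parallel: Z = Z₁Z₂/(Z₁+Z₂), |Z| = 0.6174 Ω, ∠Z = 83.46°
I = V/|Z| = 34.8/0.6174 = 56.37 A

56.37 A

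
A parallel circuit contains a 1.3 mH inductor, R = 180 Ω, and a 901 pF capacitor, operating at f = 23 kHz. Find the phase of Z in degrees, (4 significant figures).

ω = 2πf = 144500 rad/s
X_L = ωL = 187.9 Ω
X_C = 1/(ωC) = 7680 Ω
Parallel: admittances add. Y = 1/R + 1/(jωL) + jωC
Y = (0.005556 − j0.005193) S
|Y| = 0.007604 S → |Z| = 1/|Y| = 131.5 Ω, ∠Z = −∠Y = 43.07°

43.07°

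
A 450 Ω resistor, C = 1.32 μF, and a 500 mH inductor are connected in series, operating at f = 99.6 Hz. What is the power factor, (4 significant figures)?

0.4481

ω = 2πf = 625.8 rad/s
X_L = ωL = 312.9 Ω
X_C = 1/(ωC) = 1211 Ω
Net reactance X = X_L − X_C = -897.7 Ω
Z = 450.0 − j897.7 Ω
|Z| = √(450.0² + 897.7²) = 1004 Ω
∠Z = arctan(-897.7/450.0) = -63.38°
cos φ = cos(-63.38°) = 0.4481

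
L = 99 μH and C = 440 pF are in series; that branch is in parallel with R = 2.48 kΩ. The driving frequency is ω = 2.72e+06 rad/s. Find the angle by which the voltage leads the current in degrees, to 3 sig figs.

-77.1°

X_L = ωL = 269 Ω
X_C = 1/(ωC) = 836 Ω
Branch 1: Z₁ = R = 2480 Ω
Branch 2 (series LC): Z₂ = j(X_L − X_C) = −j566 Ω
Parallel: Z = Z₁Z₂/(Z₁+Z₂), |Z| = 552 Ω, ∠Z = -77.1°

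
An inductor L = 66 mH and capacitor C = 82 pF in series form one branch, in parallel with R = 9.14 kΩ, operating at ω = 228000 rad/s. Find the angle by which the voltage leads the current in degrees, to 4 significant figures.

-13.38°

X_L = ωL = 15050 Ω
X_C = 1/(ωC) = 53490 Ω
Branch 1: Z₁ = R = 9140 Ω
Branch 2 (series LC): Z₂ = j(X_L − X_C) = −j38440 Ω
Parallel: Z = Z₁Z₂/(Z₁+Z₂), |Z| = 8892 Ω, ∠Z = -13.38°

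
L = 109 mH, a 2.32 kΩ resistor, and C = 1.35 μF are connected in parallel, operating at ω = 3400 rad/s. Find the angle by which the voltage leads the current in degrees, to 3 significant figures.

X_L = ωL = 371 Ω
X_C = 1/(ωC) = 218 Ω
Parallel: admittances add. Y = 1/R + 1/(jωL) + jωC
Y = (0.000431 + j0.00189) S
|Y| = 0.00194 S → |Z| = 1/|Y| = 515 Ω, ∠Z = −∠Y = -77.2°

-77.2°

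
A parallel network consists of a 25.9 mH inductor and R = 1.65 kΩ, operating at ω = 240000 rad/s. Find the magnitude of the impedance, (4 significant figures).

X_L = ωL = 6216 Ω
Parallel: admittances add. Y = 1/R + 1/(jωL)
Y = (0.0006061 − j0.0001609) S
|Y| = 0.0006270 S → |Z| = 1/|Y| = 1595 Ω, ∠Z = −∠Y = 14.87°

1595 Ω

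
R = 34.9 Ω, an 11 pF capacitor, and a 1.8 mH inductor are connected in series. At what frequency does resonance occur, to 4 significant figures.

ω₀ = 1/√(LC) = 1/√(0.0018 × 1.1e-11) = 7.107e+06 rad/s
f₀ = ω₀/(2π) = 1.131 MHz

1.131 MHz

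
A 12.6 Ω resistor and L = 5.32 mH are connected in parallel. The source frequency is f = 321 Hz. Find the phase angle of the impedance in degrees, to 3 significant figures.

ω = 2πf = 2017 rad/s
X_L = ωL = 10.7 Ω
Parallel: admittances add. Y = 1/R + 1/(jωL)
Y = (0.0794 − j0.0932) S
|Y| = 0.122 S → |Z| = 1/|Y| = 8.17 Ω, ∠Z = −∠Y = 49.6°

49.6°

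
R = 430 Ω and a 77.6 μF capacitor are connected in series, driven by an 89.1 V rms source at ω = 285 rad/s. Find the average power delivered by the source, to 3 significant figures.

18.3 W

X_C = 1/(ωC) = 45.2 Ω
Z = 430 − j45.2 Ω
|Z| = √(430² + 45.2²) = 432 Ω
∠Z = arctan(-45.2/430) = -6.00°
I = V/|Z| = 206 mA
P = VI cos φ = 89.1 × 0.206 × cos(-6.00°) = 18.3 W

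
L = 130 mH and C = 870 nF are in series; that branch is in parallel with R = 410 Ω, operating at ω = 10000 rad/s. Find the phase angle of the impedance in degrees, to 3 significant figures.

19.1°

X_L = ωL = 1300 Ω
X_C = 1/(ωC) = 115 Ω
Branch 1: Z₁ = R = 410 Ω
Branch 2 (series LC): Z₂ = j(X_L − X_C) = j1190 Ω
Parallel: Z = Z₁Z₂/(Z₁+Z₂), |Z| = 387 Ω, ∠Z = 19.1°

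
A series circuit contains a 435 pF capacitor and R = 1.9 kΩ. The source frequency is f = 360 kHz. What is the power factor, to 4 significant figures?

ω = 2πf = 2.262e+06 rad/s
X_C = 1/(ωC) = 1016 Ω
Z = 1900 − j1016 Ω
|Z| = √(1900² + 1016²) = 2155 Ω
∠Z = arctan(-1016/1900) = -28.14°
cos φ = cos(-28.14°) = 0.8818

0.8818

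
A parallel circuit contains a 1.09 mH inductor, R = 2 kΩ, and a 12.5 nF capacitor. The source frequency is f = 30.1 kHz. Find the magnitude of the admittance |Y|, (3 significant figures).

2.54 mS

ω = 2πf = 189100 rad/s
X_L = ωL = 206 Ω
X_C = 1/(ωC) = 423 Ω
Parallel: admittances add. Y = 1/R + 1/(jωL) + jωC
Y = (0.000500 − j0.00249) S
|Y| = 0.00254 S → |Z| = 1/|Y| = 394 Ω, ∠Z = −∠Y = 78.6°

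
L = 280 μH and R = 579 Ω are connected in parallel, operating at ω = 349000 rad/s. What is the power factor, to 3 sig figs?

X_L = ωL = 97.7 Ω
Parallel: admittances add. Y = 1/R + 1/(jωL)
Y = (0.00173 − j0.0102) S
|Y| = 0.0104 S → |Z| = 1/|Y| = 96.4 Ω, ∠Z = −∠Y = 80.4°
cos φ = cos(80.4°) = 0.166

0.166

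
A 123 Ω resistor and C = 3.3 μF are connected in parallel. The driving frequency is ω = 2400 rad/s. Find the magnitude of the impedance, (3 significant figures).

88.1 Ω

X_C = 1/(ωC) = 126 Ω
Parallel: admittances add. Y = 1/R + jωC
Y = (0.00813 + j0.00792) S
|Y| = 0.0114 S → |Z| = 1/|Y| = 88.1 Ω, ∠Z = −∠Y = -44.3°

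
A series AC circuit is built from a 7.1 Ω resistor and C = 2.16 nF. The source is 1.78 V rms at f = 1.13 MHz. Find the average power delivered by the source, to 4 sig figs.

5.229 mW

ω = 2πf = 7.1e+06 rad/s
X_C = 1/(ωC) = 65.21 Ω
Z = 7.100 − j65.21 Ω
|Z| = √(7.100² + 65.21²) = 65.59 Ω
∠Z = arctan(-65.21/7.100) = -83.79°
I = V/|Z| = 27.14 mA
P = VI cos φ = 1.78 × 0.02714 × cos(-83.79°) = 5.229 mW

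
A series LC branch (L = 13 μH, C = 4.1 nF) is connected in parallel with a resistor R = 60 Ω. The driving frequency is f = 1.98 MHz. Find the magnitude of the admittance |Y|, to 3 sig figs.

18.1 mS

ω = 2πf = 1.244e+07 rad/s
X_L = ωL = 162 Ω
X_C = 1/(ωC) = 19.6 Ω
Branch 1: Z₁ = R = 60.0 Ω
Branch 2 (series LC): Z₂ = j(X_L − X_C) = j142 Ω
Parallel: Z = Z₁Z₂/(Z₁+Z₂), |Z| = 55.3 Ω, ∠Z = 22.9°
|Y| = 1/|Z| = 18.1 mS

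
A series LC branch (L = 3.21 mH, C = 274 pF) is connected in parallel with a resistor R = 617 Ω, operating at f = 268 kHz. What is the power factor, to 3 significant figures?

0.982

ω = 2πf = 1.684e+06 rad/s
X_L = ωL = 5410 Ω
X_C = 1/(ωC) = 2170 Ω
Branch 1: Z₁ = R = 617 Ω
Branch 2 (series LC): Z₂ = j(X_L − X_C) = j3240 Ω
Parallel: Z = Z₁Z₂/(Z₁+Z₂), |Z| = 606 Ω, ∠Z = 10.8°
cos φ = cos(10.8°) = 0.982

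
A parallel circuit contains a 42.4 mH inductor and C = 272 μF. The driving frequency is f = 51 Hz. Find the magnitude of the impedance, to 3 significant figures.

73.8 Ω

ω = 2πf = 320.4 rad/s
X_L = ωL = 13.6 Ω
X_C = 1/(ωC) = 11.5 Ω
Parallel: admittances add. Y = 1/(jωL) + jωC
Y = (0 + j0.0136) S
|Y| = 0.0136 S → |Z| = 1/|Y| = 73.8 Ω, ∠Z = −∠Y = -90.0°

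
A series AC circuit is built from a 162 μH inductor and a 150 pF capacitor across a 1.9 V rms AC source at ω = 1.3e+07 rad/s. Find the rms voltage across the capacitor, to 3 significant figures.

0.612 V

X_L = ωL = 2110 Ω
X_C = 1/(ωC) = 513 Ω
Net reactance X = X_L − X_C = 1590 Ω
Z = j1590 Ω
|Z| = √(0² + 1590²) = 1590 Ω
I = V/|Z| = 1.19 mA
V_C = I·|Z_C| = 0.00119 × 513 = 0.612 V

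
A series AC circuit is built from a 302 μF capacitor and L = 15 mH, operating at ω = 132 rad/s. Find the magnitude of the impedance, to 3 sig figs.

23.1 Ω

X_L = ωL = 1.98 Ω
X_C = 1/(ωC) = 25.1 Ω
Net reactance X = X_L − X_C = -23.1 Ω
Z = − j23.1 Ω
|Z| = √(0² + 23.1²) = 23.1 Ω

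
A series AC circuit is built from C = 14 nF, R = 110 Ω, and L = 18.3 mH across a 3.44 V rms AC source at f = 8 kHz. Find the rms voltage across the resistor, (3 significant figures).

ω = 2πf = 50270 rad/s
X_L = ωL = 920 Ω
X_C = 1/(ωC) = 1420 Ω
Net reactance X = X_L − X_C = -501 Ω
Z = 110 − j501 Ω
|Z| = √(110² + 501²) = 513 Ω
I = V/|Z| = 6.70 mA
V_R = I·|Z_R| = 0.00670 × 110 = 0.737 V

0.737 V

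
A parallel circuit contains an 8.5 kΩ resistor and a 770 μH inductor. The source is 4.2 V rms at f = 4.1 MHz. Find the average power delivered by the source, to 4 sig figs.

ω = 2πf = 2.576e+07 rad/s
X_L = ωL = 19840 Ω
Parallel: admittances add. Y = 1/R + 1/(jωL)
Y = (0.0001176 − j5.041e-05) S
|Y| = 0.0001280 S → |Z| = 1/|Y| = 7813 Ω, ∠Z = −∠Y = 23.20°
I = V/|Z| = 537.6 μA
P = VI cos φ = 4.2 × 0.0005376 × cos(23.20°) = 2.075 mW

2.075 mW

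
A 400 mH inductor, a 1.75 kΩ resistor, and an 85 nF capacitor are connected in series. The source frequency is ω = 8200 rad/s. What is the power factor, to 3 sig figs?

0.688

X_L = ωL = 3280 Ω
X_C = 1/(ωC) = 1430 Ω
Net reactance X = X_L − X_C = 1850 Ω
Z = 1750 + j1850 Ω
|Z| = √(1750² + 1850²) = 2540 Ω
∠Z = arctan(1850/1750) = 46.5°
cos φ = cos(46.5°) = 0.688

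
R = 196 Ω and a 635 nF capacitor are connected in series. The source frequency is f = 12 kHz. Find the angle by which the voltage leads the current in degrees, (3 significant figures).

ω = 2πf = 75400 rad/s
X_C = 1/(ωC) = 20.9 Ω
Z = 196 − j20.9 Ω
|Z| = √(196² + 20.9²) = 197 Ω
∠Z = arctan(-20.9/196) = -6.08°

-6.08°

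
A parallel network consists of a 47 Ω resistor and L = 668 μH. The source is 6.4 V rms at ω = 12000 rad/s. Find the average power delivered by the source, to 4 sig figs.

X_L = ωL = 8.016 Ω
Parallel: admittances add. Y = 1/R + 1/(jωL)
Y = (0.02128 − j0.1248) S
|Y| = 0.1266 S → |Z| = 1/|Y| = 7.902 Ω, ∠Z = −∠Y = 80.32°
I = V/|Z| = 809.9 mA
P = VI cos φ = 6.4 × 0.8099 × cos(80.32°) = 871.5 mW

871.5 mW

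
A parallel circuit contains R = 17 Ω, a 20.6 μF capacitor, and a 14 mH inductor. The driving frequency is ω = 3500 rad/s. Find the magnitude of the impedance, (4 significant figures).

12.77 Ω

X_L = ωL = 49.00 Ω
X_C = 1/(ωC) = 13.87 Ω
Parallel: admittances add. Y = 1/R + 1/(jωL) + jωC
Y = (0.05882 + j0.05169) S
|Y| = 0.07831 S → |Z| = 1/|Y| = 12.77 Ω, ∠Z = −∠Y = -41.31°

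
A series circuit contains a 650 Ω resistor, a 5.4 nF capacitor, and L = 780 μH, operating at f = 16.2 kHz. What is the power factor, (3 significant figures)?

ω = 2πf = 101800 rad/s
X_L = ωL = 79.4 Ω
X_C = 1/(ωC) = 1820 Ω
Net reactance X = X_L − X_C = -1740 Ω
Z = 650 − j1740 Ω
|Z| = √(650² + 1740²) = 1860 Ω
∠Z = arctan(-1740/650) = -69.5°
cos φ = cos(-69.5°) = 0.350

0.350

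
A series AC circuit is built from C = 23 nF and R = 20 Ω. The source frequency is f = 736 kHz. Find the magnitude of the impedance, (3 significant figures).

ω = 2πf = 4.624e+06 rad/s
X_C = 1/(ωC) = 9.40 Ω
Z = 20.0 − j9.40 Ω
|Z| = √(20.0² + 9.40²) = 22.1 Ω

22.1 Ω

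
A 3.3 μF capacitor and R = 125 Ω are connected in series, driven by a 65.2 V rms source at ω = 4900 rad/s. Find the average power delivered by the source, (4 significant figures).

X_C = 1/(ωC) = 61.84 Ω
Z = 125.0 − j61.84 Ω
|Z| = √(125.0² + 61.84²) = 139.5 Ω
∠Z = arctan(-61.84/125.0) = -26.32°
I = V/|Z| = 467.5 mA
P = VI cos φ = 65.2 × 0.4675 × cos(-26.32°) = 27.32 W

27.32 W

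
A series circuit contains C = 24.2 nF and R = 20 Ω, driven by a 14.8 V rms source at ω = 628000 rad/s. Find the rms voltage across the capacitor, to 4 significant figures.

14.16 V

X_C = 1/(ωC) = 65.80 Ω
Z = 20.00 − j65.80 Ω
|Z| = √(20.00² + 65.80²) = 68.77 Ω
I = V/|Z| = 215.2 mA
V_C = I·|Z_C| = 0.2152 × 65.80 = 14.16 V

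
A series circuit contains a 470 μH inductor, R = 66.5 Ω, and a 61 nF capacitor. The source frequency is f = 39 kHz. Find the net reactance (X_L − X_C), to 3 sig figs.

ω = 2πf = 245000 rad/s
X_L = ωL = 115 Ω
X_C = 1/(ωC) = 66.9 Ω
X = 115 − 66.9 = 48.3 Ω

48.3 Ω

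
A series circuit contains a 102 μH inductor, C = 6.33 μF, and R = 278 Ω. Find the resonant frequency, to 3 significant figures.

6.26 kHz

ω₀ = 1/√(LC) = 1/√(0.000102 × 6.33e-06) = 39350 rad/s
f₀ = ω₀/(2π) = 6.26 kHz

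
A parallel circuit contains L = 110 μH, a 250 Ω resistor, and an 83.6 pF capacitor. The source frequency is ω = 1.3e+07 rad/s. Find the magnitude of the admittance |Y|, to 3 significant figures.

X_L = ωL = 1430 Ω
X_C = 1/(ωC) = 920 Ω
Parallel: admittances add. Y = 1/R + 1/(jωL) + jωC
Y = (0.00400 + j0.000387) S
|Y| = 0.00402 S → |Z| = 1/|Y| = 249 Ω, ∠Z = −∠Y = -5.53°

4.02 mS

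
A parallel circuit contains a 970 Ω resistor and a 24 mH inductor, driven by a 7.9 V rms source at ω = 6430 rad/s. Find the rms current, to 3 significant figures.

51.8 mA

X_L = ωL = 154 Ω
Parallel: admittances add. Y = 1/R + 1/(jωL)
Y = (0.00103 − j0.00648) S
|Y| = 0.00656 S → |Z| = 1/|Y| = 152 Ω, ∠Z = −∠Y = 81.0°
I = V/|Z| = 7.9/152 = 51.8 mA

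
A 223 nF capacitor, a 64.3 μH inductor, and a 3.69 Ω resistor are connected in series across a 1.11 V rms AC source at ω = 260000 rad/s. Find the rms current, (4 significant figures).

297.8 mA

X_L = ωL = 16.72 Ω
X_C = 1/(ωC) = 17.25 Ω
Net reactance X = X_L − X_C = -0.5293 Ω
Z = 3.690 − j0.5293 Ω
|Z| = √(3.690² + 0.5293²) = 3.728 Ω
I = V/|Z| = 1.11/3.728 = 297.8 mA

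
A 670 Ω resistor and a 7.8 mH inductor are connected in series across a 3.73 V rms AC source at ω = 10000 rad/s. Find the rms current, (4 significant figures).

X_L = ωL = 78.00 Ω
Z = 670.0 + j78.00 Ω
|Z| = √(670.0² + 78.00²) = 674.5 Ω
I = V/|Z| = 3.73/674.5 = 5.530 mA

5.530 mA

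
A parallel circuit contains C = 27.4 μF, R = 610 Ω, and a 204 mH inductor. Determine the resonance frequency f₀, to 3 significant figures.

ω₀ = 1/√(LC) = 1/√(0.204 × 2.74e-05) = 423.0 rad/s
f₀ = ω₀/(2π) = 67.3 Hz

67.3 Hz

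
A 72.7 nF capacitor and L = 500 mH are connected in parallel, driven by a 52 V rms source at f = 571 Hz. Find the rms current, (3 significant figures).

ω = 2πf = 3588 rad/s
X_L = ωL = 1790 Ω
X_C = 1/(ωC) = 3830 Ω
Parallel: admittances add. Y = 1/(jωL) + jωC
Y = (0 − j0.000297) S
|Y| = 0.000297 S → |Z| = 1/|Y| = 3370 Ω, ∠Z = −∠Y = 90.0°
I = V/|Z| = 52/3370 = 15.4 mA

15.4 mA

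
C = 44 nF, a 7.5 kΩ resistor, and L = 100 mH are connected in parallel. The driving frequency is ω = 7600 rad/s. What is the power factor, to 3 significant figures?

0.135

X_L = ωL = 760 Ω
X_C = 1/(ωC) = 2990 Ω
Parallel: admittances add. Y = 1/R + 1/(jωL) + jωC
Y = (0.000133 − j0.000981) S
|Y| = 0.000990 S → |Z| = 1/|Y| = 1010 Ω, ∠Z = −∠Y = 82.3°
cos φ = cos(82.3°) = 0.135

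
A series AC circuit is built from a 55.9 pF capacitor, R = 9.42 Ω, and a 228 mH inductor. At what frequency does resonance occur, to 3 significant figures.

ω₀ = 1/√(LC) = 1/√(0.228 × 5.59e-11) = 280100 rad/s
f₀ = ω₀/(2π) = 44.6 kHz

44.6 kHz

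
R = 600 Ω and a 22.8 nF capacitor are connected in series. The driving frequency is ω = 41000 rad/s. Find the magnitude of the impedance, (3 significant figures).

X_C = 1/(ωC) = 1070 Ω
Z = 600 − j1070 Ω
|Z| = √(600² + 1070²) = 1230 Ω

1230 Ω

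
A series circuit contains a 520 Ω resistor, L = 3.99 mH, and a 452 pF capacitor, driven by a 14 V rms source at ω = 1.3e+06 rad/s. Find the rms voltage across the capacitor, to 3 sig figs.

X_L = ωL = 5190 Ω
X_C = 1/(ωC) = 1700 Ω
Net reactance X = X_L − X_C = 3490 Ω
Z = 520 + j3490 Ω
|Z| = √(520² + 3490²) = 3520 Ω
I = V/|Z| = 3.97 mA
V_C = I·|Z_C| = 0.00397 × 1700 = 6.76 V

6.76 V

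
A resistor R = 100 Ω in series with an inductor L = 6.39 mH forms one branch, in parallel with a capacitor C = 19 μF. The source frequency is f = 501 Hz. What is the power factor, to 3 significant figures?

0.164

ω = 2πf = 3148 rad/s
X_L = ωL = 20.1 Ω
X_C = 1/(ωC) = 16.7 Ω
Branch 1 (R+jX_L): Z₁ = 100 + j20.1 Ω, |Z₁| = 102 Ω
Branch 2 (−jX_C): Z₂ = −j16.7 Ω
Parallel: Z = Z₁Z₂/(Z₁+Z₂), |Z| = 17.0 Ω, ∠Z = -80.6°
cos φ = cos(-80.6°) = 0.164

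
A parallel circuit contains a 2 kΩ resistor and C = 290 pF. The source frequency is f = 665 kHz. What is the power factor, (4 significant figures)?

ω = 2πf = 4.178e+06 rad/s
X_C = 1/(ωC) = 825.3 Ω
Parallel: admittances add. Y = 1/R + jωC
Y = (0.0005000 + j0.001212) S
|Y| = 0.001311 S → |Z| = 1/|Y| = 762.9 Ω, ∠Z = −∠Y = -67.58°
cos φ = cos(-67.58°) = 0.3814

0.3814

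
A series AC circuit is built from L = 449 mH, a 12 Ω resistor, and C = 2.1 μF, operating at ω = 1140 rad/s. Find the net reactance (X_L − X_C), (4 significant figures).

94.15 Ω

X_L = ωL = 511.9 Ω
X_C = 1/(ωC) = 417.7 Ω
X = 511.9 − 417.7 = 94.15 Ω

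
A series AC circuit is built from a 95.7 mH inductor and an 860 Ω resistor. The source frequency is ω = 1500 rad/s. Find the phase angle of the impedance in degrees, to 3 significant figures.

X_L = ωL = 144 Ω
Z = 860 + j144 Ω
|Z| = √(860² + 144²) = 872 Ω
∠Z = arctan(144/860) = 9.48°

9.48°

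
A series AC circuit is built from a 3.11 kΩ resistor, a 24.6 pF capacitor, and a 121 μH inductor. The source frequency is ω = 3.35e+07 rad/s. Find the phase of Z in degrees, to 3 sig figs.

X_L = ωL = 4050 Ω
X_C = 1/(ωC) = 1210 Ω
Net reactance X = X_L − X_C = 2840 Ω
Z = 3110 + j2840 Ω
|Z| = √(3110² + 2840²) = 4210 Ω
∠Z = arctan(2840/3110) = 42.4°

42.4°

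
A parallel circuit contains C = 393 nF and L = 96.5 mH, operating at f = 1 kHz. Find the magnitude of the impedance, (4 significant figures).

1219 Ω

ω = 2πf = 6283 rad/s
X_L = ωL = 606.3 Ω
X_C = 1/(ωC) = 405.0 Ω
Parallel: admittances add. Y = 1/(jωL) + jωC
Y = (0 + j0.0008200) S
|Y| = 0.0008200 S → |Z| = 1/|Y| = 1219 Ω, ∠Z = −∠Y = -90.00°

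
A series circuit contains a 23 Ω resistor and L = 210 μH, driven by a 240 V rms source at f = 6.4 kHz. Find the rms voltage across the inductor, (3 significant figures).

ω = 2πf = 40210 rad/s
X_L = ωL = 8.44 Ω
Z = 23.0 + j8.44 Ω
|Z| = √(23.0² + 8.44²) = 24.5 Ω
I = V/|Z| = 9.80 A
V_L = I·|Z_L| = 9.80 × 8.44 = 82.7 V

82.7 V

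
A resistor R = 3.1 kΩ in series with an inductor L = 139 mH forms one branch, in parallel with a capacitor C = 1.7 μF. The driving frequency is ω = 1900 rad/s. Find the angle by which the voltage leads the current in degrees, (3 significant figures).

-84.3°

X_L = ωL = 264 Ω
X_C = 1/(ωC) = 310 Ω
Branch 1 (R+jX_L): Z₁ = 3100 + j264 Ω, |Z₁| = 3110 Ω
Branch 2 (−jX_C): Z₂ = −j310 Ω
Parallel: Z = Z₁Z₂/(Z₁+Z₂), |Z| = 311 Ω, ∠Z = -84.3°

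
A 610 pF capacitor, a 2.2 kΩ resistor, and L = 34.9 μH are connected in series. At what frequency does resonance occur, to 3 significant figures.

1.09 MHz

ω₀ = 1/√(LC) = 1/√(3.49e-05 × 6.1e-10) = 6.854e+06 rad/s
f₀ = ω₀/(2π) = 1.09 MHz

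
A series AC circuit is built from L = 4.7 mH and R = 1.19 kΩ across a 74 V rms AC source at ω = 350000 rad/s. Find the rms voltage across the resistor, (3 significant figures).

X_L = ωL = 1640 Ω
Z = 1190 + j1640 Ω
|Z| = √(1190² + 1640²) = 2030 Ω
I = V/|Z| = 36.4 mA
V_R = I·|Z_R| = 0.0364 × 1190 = 43.4 V

43.4 V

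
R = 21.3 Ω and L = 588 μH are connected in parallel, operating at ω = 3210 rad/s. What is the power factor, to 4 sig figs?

0.08827

X_L = ωL = 1.887 Ω
Parallel: admittances add. Y = 1/R + 1/(jωL)
Y = (0.04695 − j0.5298) S
|Y| = 0.5319 S → |Z| = 1/|Y| = 1.880 Ω, ∠Z = −∠Y = 84.94°
cos φ = cos(84.94°) = 0.08827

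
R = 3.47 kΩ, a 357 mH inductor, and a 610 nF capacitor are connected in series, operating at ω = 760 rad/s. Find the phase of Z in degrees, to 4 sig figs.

X_L = ωL = 271.3 Ω
X_C = 1/(ωC) = 2157 Ω
Net reactance X = X_L − X_C = -1886 Ω
Z = 3470 − j1886 Ω
|Z| = √(3470² + 1886²) = 3949 Ω
∠Z = arctan(-1886/3470) = -28.52°

-28.52°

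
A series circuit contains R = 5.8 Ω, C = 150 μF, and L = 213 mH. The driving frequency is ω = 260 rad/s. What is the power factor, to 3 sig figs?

X_L = ωL = 55.4 Ω
X_C = 1/(ωC) = 25.6 Ω
Net reactance X = X_L − X_C = 29.7 Ω
Z = 5.80 + j29.7 Ω
|Z| = √(5.80² + 29.7²) = 30.3 Ω
∠Z = arctan(29.7/5.80) = 79.0°
cos φ = cos(79.0°) = 0.191

0.191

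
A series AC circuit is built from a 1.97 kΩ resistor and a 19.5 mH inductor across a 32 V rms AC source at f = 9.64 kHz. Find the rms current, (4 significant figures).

13.93 mA

ω = 2πf = 60570 rad/s
X_L = ωL = 1181 Ω
Z = 1970 + j1181 Ω
|Z| = √(1970² + 1181²) = 2297 Ω
I = V/|Z| = 32/2297 = 13.93 mA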